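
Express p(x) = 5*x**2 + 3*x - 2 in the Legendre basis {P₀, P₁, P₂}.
(-1/3)P₀ + (3)P₁ + (10/3)P₂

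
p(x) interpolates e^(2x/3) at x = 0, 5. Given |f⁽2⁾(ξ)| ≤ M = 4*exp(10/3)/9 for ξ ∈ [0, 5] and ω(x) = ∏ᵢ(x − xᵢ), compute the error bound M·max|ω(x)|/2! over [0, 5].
25*exp(10/3)/18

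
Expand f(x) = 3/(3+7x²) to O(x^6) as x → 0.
1 - 7*x**2/3 + 49*x**4/9 + O(x**6)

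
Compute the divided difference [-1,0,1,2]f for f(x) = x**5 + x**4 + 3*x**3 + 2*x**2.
10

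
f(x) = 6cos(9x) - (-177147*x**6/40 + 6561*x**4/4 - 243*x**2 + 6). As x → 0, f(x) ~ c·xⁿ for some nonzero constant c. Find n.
8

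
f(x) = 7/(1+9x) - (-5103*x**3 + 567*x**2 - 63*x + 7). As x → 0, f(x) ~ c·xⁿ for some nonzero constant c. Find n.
4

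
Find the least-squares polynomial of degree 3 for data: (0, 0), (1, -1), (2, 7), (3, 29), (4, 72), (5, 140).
1/63 + (-1363/378)x + (415/252)x² + (101/108)x³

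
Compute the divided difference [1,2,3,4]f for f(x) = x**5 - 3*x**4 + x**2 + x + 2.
35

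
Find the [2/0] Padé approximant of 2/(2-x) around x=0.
x**2/4 + x/2 + 1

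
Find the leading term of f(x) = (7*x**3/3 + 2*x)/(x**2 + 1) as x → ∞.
7*x/3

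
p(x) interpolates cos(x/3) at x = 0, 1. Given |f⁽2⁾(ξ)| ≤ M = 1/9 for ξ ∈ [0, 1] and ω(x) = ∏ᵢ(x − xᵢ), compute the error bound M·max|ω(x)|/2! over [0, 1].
1/72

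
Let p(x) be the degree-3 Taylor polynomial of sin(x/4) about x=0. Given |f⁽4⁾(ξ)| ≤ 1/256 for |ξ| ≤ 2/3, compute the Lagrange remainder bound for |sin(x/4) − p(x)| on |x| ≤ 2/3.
1/31104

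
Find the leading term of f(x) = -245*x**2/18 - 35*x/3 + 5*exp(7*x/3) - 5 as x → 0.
1715*x**3/162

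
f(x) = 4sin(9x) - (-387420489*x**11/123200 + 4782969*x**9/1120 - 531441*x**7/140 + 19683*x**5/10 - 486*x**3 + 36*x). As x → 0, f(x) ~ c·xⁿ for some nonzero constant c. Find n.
13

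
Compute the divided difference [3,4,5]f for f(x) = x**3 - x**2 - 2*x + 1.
11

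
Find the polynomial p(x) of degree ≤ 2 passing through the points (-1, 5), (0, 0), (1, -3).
x**2 - 4*x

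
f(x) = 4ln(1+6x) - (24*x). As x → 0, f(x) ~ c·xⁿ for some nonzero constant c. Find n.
2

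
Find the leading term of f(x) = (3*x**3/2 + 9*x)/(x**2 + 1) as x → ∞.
3*x/2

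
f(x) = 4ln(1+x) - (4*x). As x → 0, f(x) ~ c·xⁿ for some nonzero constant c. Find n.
2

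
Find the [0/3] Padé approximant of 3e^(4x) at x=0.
3/(-32*x**3/3 + 8*x**2 - 4*x + 1)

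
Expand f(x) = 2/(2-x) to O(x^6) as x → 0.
1 + x/2 + x**2/4 + x**3/8 + x**4/16 + x**5/32 + O(x**6)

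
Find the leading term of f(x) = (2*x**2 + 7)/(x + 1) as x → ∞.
2*x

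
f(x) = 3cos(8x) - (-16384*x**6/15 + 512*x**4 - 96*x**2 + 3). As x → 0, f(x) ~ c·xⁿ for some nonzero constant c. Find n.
8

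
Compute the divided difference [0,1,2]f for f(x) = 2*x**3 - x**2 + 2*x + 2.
5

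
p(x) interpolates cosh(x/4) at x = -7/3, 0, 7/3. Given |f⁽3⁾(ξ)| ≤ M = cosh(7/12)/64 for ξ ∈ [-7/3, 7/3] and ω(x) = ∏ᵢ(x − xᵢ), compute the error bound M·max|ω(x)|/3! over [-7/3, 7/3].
343*sqrt(3)*cosh(7/12)/46656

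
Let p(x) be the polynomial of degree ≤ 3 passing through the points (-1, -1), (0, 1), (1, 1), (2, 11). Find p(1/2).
1/2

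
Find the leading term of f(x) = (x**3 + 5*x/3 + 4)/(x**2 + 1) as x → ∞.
x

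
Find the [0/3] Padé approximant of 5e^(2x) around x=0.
5/(-4*x**3/3 + 2*x**2 - 2*x + 1)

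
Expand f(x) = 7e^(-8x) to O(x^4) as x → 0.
7 - 56*x + 224*x**2 - 1792*x**3/3 + O(x**4)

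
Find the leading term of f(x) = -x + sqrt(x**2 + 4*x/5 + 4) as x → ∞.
2/5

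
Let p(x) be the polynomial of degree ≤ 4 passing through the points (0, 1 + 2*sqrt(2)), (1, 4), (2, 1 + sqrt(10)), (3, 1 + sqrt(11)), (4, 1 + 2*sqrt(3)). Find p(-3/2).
-2047/32 - 385*sqrt(11)/32 + 315*sqrt(3)/64 + 1155*sqrt(2)/64 + 1485*sqrt(10)/64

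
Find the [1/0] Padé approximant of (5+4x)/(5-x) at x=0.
x + 1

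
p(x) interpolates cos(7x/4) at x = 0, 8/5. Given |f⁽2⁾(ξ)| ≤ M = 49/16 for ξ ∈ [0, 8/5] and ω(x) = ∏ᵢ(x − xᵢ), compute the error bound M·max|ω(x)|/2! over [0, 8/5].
49/50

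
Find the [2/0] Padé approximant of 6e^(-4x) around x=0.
48*x**2 - 24*x + 6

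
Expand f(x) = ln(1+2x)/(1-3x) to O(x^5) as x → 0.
2*x + 4*x**2 + 44*x**3/3 + 40*x**4 + O(x**5)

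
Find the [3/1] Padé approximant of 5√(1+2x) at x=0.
(-5*x**3/8 + 15*x**2/4 + 45*x/4 + 5)/(5*x/4 + 1)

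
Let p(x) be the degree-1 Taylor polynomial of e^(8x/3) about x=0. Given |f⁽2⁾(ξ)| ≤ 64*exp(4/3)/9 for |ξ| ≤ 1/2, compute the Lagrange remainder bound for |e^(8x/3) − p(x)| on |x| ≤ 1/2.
8*exp(4/3)/9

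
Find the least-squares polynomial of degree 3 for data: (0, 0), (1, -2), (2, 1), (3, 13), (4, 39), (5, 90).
-29/126 + (-433/756)x + (-29/18)x² + (115/108)x³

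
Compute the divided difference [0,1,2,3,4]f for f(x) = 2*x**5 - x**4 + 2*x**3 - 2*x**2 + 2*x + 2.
19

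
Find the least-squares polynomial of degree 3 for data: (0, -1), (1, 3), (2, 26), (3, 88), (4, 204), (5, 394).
-121/126 + (-173/756)x + (37/36)x² + (80/27)x³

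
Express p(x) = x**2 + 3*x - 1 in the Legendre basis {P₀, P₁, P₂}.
(-2/3)P₀ + (3)P₁ + (2/3)P₂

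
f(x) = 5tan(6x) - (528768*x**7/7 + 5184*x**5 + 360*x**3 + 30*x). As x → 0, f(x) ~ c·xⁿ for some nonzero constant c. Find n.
9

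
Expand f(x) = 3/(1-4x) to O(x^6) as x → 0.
3 + 12*x + 48*x**2 + 192*x**3 + 768*x**4 + 3072*x**5 + O(x**6)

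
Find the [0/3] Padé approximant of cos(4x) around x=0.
1/(8*x**2 + 1)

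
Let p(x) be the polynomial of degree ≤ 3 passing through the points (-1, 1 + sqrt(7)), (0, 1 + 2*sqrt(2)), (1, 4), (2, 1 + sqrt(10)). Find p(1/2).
-sqrt(10)/16 - sqrt(7)/16 + 9*sqrt(2)/8 + 43/16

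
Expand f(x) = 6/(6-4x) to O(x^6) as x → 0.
1 + 2*x/3 + 4*x**2/9 + 8*x**3/27 + 16*x**4/81 + 32*x**5/243 + O(x**6)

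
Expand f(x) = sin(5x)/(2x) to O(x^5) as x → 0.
5/2 - 125*x**2/12 + 625*x**4/48 + O(x**5)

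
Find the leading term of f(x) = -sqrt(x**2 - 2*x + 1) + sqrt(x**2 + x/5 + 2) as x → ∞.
11/10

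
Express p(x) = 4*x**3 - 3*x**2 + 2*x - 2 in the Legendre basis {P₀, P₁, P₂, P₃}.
(-3)P₀ + (22/5)P₁ + (-2)P₂ + (8/5)P₃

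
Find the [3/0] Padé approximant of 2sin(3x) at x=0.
-9*x**3 + 6*x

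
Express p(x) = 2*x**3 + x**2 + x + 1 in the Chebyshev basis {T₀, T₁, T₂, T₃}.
(3/2)T₀ + (5/2)T₁ + (1/2)T₂ + (1/2)T₃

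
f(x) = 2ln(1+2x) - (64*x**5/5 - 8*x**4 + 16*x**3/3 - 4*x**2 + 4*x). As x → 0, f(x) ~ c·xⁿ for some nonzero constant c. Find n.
6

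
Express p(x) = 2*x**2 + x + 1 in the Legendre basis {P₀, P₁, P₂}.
(5/3)P₀ + P₁ + (4/3)P₂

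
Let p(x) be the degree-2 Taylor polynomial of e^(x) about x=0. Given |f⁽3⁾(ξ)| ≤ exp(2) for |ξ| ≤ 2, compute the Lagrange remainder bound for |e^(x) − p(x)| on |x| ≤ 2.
4*exp(2)/3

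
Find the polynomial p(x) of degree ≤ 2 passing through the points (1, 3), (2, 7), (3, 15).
2*x**2 - 2*x + 3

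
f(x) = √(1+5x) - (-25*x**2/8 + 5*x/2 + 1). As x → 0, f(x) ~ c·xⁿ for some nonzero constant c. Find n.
3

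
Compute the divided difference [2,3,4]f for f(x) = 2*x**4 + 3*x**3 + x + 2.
137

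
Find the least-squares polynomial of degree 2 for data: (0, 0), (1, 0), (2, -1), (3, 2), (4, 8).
17/35 + (-97/35)x + (8/7)x²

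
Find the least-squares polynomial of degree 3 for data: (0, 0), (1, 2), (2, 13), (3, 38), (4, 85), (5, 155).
13/126 + (-997/756)x + (533/252)x² + (47/54)x³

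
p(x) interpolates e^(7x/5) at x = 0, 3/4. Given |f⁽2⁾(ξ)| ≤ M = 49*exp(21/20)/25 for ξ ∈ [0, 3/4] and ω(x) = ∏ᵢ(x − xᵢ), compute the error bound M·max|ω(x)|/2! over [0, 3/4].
441*exp(21/20)/3200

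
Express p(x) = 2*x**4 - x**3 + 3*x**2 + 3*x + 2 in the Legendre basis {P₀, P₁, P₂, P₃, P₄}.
(17/5)P₀ + (12/5)P₁ + (22/7)P₂ + (-2/5)P₃ + (16/35)P₄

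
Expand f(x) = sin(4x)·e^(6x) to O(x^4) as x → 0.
4*x + 24*x**2 + 184*x**3/3 + O(x**4)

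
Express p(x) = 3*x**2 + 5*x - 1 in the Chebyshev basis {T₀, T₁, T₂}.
(1/2)T₀ + (5)T₁ + (3/2)T₂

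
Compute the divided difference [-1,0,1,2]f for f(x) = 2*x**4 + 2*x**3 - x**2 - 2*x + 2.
6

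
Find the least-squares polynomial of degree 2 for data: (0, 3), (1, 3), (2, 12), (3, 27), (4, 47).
18/7 + (-68/35)x + (23/7)x²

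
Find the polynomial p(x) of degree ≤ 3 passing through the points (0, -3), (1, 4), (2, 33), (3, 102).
3*x**3 + 2*x**2 + 2*x - 3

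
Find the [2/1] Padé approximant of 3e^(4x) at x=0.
(8*x**2 + 8*x + 3)/(1 - 4*x/3)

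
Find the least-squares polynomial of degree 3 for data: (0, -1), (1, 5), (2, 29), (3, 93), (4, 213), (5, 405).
-16/21 + (85/126)x + (29/21)x² + (53/18)x³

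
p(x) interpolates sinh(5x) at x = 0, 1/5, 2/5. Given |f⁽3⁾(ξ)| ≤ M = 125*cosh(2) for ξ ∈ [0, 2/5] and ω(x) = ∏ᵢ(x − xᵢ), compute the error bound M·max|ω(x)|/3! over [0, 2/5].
sqrt(3)*cosh(2)/27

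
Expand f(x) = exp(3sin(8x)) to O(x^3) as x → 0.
1 + 24*x + 288*x**2 + O(x**3)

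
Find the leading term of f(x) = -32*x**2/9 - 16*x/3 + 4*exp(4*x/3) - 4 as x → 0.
128*x**3/81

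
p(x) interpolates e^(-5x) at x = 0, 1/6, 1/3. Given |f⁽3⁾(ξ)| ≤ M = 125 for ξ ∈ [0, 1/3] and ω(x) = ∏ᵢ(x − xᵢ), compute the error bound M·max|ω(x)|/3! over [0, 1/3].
125*sqrt(3)/5832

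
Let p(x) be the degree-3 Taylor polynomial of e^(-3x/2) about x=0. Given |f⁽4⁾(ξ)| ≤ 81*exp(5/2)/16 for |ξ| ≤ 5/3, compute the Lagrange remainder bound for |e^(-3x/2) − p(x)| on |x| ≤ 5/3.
625*exp(5/2)/384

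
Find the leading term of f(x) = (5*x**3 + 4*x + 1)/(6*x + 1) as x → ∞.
5*x**2/6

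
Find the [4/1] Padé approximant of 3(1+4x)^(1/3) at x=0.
(256*x**4/81 - 512*x**3/135 + 32*x**2/5 + 64*x/5 + 3)/(44*x/15 + 1)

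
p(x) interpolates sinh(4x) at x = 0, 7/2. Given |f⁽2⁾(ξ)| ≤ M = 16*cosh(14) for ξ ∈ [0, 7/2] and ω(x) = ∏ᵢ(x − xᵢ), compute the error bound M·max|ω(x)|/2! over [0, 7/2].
49*cosh(14)/2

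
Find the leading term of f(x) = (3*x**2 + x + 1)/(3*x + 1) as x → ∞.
x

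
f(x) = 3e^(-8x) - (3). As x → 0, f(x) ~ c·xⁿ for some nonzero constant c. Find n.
1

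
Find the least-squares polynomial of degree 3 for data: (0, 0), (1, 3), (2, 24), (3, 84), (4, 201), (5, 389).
31/126 + (-1627/756)x + (11/9)x² + (319/108)x³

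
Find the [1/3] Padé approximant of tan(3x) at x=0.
3*x/(1 - 3*x**2)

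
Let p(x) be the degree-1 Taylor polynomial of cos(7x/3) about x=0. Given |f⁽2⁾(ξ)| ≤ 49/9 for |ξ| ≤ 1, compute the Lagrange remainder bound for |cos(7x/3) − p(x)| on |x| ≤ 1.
49/18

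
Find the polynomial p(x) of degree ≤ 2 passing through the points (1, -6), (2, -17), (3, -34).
-3*x**2 - 2*x - 1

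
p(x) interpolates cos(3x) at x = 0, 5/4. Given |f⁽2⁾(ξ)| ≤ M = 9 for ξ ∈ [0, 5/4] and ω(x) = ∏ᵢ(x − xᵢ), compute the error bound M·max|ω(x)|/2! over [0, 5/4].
225/128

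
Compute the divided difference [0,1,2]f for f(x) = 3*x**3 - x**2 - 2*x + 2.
8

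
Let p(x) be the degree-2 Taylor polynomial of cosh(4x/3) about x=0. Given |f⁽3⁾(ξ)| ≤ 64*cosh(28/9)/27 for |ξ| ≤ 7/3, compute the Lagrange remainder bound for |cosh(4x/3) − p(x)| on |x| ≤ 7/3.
10976*cosh(28/9)/2187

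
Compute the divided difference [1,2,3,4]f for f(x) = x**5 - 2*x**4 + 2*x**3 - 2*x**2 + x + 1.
47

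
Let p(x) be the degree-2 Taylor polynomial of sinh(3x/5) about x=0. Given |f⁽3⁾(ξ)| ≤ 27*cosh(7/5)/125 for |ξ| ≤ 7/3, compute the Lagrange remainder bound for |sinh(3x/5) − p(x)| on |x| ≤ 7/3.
343*cosh(7/5)/750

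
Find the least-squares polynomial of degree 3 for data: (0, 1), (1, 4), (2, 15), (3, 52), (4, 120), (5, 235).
7/6 + (179/252)x + (-43/84)x² + (35/18)x³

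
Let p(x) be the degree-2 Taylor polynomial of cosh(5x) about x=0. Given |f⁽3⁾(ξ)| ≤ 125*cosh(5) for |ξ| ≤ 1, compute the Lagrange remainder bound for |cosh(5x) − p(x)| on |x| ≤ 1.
125*cosh(5)/6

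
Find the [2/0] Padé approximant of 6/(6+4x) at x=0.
4*x**2/9 - 2*x/3 + 1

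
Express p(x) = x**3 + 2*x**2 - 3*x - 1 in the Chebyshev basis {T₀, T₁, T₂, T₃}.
(-9/4)T₁ + T₂ + (1/4)T₃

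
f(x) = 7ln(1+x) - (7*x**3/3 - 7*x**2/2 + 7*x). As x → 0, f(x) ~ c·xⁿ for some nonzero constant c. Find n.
4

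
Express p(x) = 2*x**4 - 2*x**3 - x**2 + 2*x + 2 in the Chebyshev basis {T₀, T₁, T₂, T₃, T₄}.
(9/4)T₀ + (1/2)T₁ + (1/2)T₂ + (-1/2)T₃ + (1/4)T₄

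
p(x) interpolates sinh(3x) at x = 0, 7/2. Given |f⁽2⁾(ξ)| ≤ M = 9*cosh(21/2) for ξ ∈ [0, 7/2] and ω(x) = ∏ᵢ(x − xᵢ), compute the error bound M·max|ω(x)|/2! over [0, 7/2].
441*cosh(21/2)/32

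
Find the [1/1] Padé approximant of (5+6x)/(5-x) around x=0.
(6*x/5 + 1)/(1 - x/5)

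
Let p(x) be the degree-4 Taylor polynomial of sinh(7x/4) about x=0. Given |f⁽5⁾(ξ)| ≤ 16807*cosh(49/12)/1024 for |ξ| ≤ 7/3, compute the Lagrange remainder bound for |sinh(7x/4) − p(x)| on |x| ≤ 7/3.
282475249*cosh(49/12)/29859840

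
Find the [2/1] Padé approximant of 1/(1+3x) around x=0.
1/(3*x + 1)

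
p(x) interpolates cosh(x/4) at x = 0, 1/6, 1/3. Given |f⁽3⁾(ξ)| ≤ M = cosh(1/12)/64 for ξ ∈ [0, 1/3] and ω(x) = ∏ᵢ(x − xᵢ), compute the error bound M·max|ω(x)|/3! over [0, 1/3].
sqrt(3)*cosh(1/12)/373248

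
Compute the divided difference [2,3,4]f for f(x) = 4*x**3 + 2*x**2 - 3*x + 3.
38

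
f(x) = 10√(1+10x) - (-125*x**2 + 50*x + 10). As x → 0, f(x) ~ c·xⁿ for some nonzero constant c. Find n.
3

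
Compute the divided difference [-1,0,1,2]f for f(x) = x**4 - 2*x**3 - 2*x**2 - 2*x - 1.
0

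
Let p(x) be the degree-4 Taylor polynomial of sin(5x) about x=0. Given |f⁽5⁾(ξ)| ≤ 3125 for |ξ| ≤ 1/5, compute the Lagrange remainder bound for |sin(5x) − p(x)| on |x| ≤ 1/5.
1/120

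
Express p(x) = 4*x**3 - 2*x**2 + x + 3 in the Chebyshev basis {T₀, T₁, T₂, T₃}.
(2)T₀ + (4)T₁ - T₂ + T₃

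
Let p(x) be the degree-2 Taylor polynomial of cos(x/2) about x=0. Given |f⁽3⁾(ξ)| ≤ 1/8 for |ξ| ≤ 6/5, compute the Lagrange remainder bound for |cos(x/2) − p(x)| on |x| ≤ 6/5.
9/250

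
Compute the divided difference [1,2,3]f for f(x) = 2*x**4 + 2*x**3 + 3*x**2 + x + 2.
65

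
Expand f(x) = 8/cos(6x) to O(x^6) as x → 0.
8 + 144*x**2 + 2160*x**4 + O(x**6)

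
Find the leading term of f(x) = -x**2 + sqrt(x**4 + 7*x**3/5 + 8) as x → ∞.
7*x/10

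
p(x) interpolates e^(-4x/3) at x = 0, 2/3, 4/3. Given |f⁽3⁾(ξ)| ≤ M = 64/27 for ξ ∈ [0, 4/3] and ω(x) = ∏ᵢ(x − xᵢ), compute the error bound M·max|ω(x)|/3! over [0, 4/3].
512*sqrt(3)/19683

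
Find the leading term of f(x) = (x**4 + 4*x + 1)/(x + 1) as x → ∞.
x**3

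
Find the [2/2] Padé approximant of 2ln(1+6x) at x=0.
12*x*(3*x + 1)/(6*x**2 + 6*x + 1)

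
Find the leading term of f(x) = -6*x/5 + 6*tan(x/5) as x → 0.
2*x**3/125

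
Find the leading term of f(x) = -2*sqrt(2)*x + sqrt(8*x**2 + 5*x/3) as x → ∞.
5*sqrt(2)/24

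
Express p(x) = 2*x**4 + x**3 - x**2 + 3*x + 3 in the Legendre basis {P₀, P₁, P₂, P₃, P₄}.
(46/15)P₀ + (18/5)P₁ + (10/21)P₂ + (2/5)P₃ + (16/35)P₄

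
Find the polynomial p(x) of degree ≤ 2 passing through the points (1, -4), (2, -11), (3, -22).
-2*x**2 - x - 1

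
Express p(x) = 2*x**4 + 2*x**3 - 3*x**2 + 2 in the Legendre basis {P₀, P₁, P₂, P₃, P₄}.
(7/5)P₀ + (6/5)P₁ + (-6/7)P₂ + (4/5)P₃ + (16/35)P₄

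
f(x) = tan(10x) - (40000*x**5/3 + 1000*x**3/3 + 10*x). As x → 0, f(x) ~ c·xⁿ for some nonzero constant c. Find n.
7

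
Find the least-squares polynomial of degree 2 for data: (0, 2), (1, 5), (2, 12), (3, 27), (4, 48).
16/7 + (-41/35)x + (22/7)x²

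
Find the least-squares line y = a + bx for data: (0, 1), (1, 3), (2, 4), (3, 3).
a = 17/10, b = 7/10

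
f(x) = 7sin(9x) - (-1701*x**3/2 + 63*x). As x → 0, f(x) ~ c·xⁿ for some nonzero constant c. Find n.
5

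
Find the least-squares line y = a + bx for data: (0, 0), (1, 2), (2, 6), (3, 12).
a = -1, b = 4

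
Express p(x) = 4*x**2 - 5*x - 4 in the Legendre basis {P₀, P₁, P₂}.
(-8/3)P₀ + (-5)P₁ + (8/3)P₂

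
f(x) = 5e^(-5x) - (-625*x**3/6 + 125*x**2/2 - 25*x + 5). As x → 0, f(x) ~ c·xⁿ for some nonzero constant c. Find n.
4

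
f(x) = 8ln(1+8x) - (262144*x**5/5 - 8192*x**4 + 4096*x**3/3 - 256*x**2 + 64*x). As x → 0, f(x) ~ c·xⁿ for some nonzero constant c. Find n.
6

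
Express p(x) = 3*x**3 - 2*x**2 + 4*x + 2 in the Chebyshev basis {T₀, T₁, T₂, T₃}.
T₀ + (25/4)T₁ - T₂ + (3/4)T₃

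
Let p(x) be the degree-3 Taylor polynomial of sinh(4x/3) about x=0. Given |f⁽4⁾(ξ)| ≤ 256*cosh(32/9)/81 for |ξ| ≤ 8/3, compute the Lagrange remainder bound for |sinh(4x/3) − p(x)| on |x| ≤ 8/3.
131072*cosh(32/9)/19683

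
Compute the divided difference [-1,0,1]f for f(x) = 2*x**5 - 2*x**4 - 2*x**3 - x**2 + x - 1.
-3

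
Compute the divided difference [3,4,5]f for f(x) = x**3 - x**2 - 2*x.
11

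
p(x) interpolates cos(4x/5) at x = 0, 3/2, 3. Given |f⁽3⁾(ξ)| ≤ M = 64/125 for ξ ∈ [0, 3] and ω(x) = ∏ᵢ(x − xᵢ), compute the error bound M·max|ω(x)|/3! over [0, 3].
8*sqrt(3)/125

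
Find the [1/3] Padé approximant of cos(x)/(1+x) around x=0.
(1 - 5*x/12)/(7*x**3/24 + x**2/12 + 7*x/12 + 1)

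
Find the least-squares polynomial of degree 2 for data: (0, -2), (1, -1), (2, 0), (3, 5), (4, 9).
-69/35 + (-2/35)x + (5/7)x²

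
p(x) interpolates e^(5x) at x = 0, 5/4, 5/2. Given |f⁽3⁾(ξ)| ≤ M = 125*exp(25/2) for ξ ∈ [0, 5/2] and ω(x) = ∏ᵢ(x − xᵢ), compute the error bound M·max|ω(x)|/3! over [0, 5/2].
15625*sqrt(3)*exp(25/2)/1728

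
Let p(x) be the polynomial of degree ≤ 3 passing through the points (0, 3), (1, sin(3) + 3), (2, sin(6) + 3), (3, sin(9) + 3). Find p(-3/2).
135*sin(6)/16 - 189*sin(3)/16 - 35*sin(9)/16 + 3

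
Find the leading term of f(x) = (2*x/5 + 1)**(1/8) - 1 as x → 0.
x/20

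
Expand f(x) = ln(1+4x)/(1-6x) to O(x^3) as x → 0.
4*x + 16*x**2 + O(x**3)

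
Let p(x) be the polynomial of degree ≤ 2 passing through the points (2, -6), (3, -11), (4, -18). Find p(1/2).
-9/4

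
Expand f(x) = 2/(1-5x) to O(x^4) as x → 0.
2 + 10*x + 50*x**2 + 250*x**3 + O(x**4)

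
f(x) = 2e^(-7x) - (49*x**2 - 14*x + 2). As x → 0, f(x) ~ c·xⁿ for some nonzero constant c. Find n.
3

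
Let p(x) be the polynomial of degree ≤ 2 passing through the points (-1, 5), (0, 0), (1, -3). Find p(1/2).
-7/4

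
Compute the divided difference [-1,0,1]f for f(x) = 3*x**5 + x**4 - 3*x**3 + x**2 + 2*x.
2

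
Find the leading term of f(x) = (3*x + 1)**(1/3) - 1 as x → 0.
x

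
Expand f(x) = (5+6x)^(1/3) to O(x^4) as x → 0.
5**(1/3) + 2*5**(1/3)*x/5 - 4*5**(1/3)*x**2/25 + 8*5**(1/3)*x**3/75 + O(x**4)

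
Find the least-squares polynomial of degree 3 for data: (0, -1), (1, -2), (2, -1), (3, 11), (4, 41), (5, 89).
-44/63 + (-479/189)x + (-143/252)x² + (101/108)x³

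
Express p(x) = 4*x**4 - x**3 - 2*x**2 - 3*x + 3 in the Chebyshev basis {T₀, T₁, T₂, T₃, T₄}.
(7/2)T₀ + (-15/4)T₁ + T₂ + (-1/4)T₃ + (1/2)T₄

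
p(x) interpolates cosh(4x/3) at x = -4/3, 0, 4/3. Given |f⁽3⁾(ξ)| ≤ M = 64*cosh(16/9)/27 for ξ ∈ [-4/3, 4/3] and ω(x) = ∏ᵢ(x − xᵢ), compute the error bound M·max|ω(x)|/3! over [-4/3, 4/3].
4096*sqrt(3)*cosh(16/9)/19683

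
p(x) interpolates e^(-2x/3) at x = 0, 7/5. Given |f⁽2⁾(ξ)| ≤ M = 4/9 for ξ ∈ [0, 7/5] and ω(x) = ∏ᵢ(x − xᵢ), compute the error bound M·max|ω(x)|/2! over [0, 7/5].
49/450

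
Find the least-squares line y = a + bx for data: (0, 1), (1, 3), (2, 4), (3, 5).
a = 13/10, b = 13/10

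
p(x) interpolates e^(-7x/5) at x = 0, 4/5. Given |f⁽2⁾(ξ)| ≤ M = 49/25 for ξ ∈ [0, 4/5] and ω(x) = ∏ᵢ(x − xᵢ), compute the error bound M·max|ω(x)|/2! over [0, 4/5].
98/625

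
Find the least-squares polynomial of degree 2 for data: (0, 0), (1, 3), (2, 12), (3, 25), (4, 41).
-11/35 + (64/35)x + (15/7)x²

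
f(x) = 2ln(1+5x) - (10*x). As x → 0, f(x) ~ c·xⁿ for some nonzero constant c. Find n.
2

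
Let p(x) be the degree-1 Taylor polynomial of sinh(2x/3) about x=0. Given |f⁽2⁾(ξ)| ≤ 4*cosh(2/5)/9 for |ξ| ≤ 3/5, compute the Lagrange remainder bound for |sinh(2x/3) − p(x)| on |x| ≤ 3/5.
2*cosh(2/5)/25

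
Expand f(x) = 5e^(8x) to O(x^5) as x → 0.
5 + 40*x + 160*x**2 + 1280*x**3/3 + 2560*x**4/3 + O(x**5)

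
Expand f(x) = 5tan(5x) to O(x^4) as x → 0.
25*x + 625*x**3/3 + O(x**4)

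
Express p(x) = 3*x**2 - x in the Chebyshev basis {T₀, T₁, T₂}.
(3/2)T₀ - T₁ + (3/2)T₂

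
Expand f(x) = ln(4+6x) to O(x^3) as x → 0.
log(4) + 3*x/2 - 9*x**2/8 + O(x**3)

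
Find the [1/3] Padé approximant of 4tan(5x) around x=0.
20*x/(1 - 25*x**2/3)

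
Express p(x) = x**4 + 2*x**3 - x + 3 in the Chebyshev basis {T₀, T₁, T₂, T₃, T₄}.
(27/8)T₀ + (1/2)T₁ + (1/2)T₂ + (1/2)T₃ + (1/8)T₄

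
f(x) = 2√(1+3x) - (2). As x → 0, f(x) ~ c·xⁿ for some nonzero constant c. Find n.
1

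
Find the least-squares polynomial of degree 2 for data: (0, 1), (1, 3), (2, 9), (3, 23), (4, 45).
51/35 + (-102/35)x + (24/7)x²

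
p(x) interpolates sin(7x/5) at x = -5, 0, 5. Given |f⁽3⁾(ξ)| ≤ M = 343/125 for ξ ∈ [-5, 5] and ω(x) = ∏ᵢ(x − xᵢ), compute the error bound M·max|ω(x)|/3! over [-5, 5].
343*sqrt(3)/27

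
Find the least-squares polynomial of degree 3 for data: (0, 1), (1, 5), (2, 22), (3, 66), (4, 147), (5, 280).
1 + (29/21)x + (13/28)x² + (25/12)x³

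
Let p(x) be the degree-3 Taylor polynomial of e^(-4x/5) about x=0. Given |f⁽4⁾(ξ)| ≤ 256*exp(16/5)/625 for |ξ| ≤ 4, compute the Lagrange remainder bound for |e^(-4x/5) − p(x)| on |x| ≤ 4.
8192*exp(16/5)/1875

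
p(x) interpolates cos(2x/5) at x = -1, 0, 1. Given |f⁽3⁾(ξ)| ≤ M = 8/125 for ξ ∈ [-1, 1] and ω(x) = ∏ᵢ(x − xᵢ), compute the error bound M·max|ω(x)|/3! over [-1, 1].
8*sqrt(3)/3375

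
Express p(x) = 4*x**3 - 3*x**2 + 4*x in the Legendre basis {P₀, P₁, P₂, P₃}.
-P₀ + (32/5)P₁ + (-2)P₂ + (8/5)P₃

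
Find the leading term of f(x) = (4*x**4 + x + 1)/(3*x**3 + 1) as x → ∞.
4*x/3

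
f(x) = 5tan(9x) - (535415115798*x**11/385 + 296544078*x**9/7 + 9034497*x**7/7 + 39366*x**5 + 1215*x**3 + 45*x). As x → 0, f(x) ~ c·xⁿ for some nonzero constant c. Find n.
13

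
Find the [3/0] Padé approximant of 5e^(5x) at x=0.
625*x**3/6 + 125*x**2/2 + 25*x + 5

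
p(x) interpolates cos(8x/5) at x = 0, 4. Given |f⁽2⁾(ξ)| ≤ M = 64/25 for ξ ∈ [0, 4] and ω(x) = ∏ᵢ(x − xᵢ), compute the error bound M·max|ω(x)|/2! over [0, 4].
128/25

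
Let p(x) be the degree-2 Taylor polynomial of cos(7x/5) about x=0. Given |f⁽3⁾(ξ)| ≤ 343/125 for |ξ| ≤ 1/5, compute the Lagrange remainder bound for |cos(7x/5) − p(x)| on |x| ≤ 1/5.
343/93750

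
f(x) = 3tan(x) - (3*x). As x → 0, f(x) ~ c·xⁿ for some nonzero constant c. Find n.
3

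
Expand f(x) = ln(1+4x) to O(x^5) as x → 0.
4*x - 8*x**2 + 64*x**3/3 - 64*x**4 + O(x**5)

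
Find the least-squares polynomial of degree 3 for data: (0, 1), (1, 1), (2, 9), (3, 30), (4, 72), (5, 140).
41/42 + (-377/252)x + (7/12)x² + (19/18)x³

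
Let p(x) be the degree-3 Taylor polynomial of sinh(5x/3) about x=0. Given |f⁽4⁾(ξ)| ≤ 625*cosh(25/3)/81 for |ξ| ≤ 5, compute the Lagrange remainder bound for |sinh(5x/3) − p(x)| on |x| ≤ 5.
390625*cosh(25/3)/1944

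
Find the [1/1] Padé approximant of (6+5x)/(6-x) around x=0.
(5*x/6 + 1)/(1 - x/6)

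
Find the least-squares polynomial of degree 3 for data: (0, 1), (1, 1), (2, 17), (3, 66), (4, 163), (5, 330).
6/7 + (-26/21)x + (-33/28)x² + (35/12)x³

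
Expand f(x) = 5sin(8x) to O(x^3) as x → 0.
40*x + O(x**3)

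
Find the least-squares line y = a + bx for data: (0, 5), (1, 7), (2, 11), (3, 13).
a = 24/5, b = 14/5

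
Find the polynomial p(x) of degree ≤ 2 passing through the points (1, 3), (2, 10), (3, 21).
2*x**2 + x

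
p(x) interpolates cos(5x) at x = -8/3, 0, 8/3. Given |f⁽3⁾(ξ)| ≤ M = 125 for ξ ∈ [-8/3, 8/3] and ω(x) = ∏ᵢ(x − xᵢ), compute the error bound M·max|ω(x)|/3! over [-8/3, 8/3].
64000*sqrt(3)/729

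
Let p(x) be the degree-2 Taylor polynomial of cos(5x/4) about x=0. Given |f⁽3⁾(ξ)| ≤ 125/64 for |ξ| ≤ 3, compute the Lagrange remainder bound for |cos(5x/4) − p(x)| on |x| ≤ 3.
1125/128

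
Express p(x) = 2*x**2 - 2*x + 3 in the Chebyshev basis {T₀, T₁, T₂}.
(4)T₀ + (-2)T₁ + T₂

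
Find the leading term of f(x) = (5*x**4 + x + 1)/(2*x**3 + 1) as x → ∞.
5*x/2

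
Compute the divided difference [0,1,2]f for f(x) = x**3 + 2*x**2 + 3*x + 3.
5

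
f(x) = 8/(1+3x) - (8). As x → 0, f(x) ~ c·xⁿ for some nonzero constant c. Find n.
1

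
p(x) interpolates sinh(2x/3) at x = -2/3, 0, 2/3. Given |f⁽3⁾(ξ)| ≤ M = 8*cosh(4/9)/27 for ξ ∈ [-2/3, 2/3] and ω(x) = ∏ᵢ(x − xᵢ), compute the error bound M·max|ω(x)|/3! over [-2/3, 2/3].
64*sqrt(3)*cosh(4/9)/19683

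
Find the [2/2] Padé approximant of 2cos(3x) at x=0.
(2 - 15*x**2/2)/(3*x**2/4 + 1)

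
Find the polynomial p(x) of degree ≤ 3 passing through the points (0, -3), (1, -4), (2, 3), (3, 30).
2*x**3 - 2*x**2 - x - 3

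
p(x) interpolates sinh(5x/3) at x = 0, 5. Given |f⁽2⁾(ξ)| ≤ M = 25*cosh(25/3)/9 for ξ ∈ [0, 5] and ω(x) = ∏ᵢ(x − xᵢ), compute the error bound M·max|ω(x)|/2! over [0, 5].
625*cosh(25/3)/72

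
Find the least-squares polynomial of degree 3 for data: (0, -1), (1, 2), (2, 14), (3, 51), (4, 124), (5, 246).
-109/126 + (1093/756)x + (-151/126)x² + (233/108)x³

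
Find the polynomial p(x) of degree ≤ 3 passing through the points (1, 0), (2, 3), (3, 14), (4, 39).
x**3 - 2*x**2 + 2*x - 1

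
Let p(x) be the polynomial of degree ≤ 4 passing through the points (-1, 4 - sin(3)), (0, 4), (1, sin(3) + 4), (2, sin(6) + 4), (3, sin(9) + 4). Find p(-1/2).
-105*sin(3)/128 + 7*sin(6)/32 - 5*sin(9)/128 + 4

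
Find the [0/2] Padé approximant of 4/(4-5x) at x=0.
1/(1 - 5*x/4)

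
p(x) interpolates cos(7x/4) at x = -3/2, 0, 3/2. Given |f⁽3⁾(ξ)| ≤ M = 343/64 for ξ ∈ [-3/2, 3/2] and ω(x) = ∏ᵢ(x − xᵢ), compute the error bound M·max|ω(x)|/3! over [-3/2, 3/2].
343*sqrt(3)/512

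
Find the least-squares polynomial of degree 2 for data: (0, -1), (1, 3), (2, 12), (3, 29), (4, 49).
-38/35 + (41/35)x + (20/7)x²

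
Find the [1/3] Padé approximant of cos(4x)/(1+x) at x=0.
(1 - 20*x/3)/(-136*x**3/3 + 4*x**2/3 - 17*x/3 + 1)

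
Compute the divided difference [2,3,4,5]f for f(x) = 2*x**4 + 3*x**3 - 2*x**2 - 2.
31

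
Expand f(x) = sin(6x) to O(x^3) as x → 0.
6*x + O(x**3)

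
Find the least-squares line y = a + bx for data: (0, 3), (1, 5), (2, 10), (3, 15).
a = 21/10, b = 41/10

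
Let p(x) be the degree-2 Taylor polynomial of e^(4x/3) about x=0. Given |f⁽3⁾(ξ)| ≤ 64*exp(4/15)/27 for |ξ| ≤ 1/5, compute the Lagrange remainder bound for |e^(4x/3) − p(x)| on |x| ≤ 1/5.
32*exp(4/15)/10125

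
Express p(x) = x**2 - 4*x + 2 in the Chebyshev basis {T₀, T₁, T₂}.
(5/2)T₀ + (-4)T₁ + (1/2)T₂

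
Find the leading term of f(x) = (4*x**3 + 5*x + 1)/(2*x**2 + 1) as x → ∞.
2*x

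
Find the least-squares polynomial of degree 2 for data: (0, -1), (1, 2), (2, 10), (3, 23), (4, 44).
-26/35 + (-43/70)x + (41/14)x²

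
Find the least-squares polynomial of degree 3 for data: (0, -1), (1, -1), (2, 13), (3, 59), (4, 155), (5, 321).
-67/63 + (-64/189)x + (-317/126)x² + (167/54)x³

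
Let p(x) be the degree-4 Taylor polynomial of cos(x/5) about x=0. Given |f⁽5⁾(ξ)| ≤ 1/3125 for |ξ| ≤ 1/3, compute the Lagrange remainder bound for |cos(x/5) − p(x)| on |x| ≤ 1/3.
1/91125000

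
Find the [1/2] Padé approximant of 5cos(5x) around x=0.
5/(25*x**2/2 + 1)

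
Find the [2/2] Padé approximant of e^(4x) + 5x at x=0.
(37*x**2/9 + 26*x/3 + 1)/(-8*x**2/9 - x/3 + 1)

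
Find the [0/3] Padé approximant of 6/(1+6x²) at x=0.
6/(6*x**2 + 1)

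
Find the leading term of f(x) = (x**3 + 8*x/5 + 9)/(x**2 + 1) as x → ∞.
x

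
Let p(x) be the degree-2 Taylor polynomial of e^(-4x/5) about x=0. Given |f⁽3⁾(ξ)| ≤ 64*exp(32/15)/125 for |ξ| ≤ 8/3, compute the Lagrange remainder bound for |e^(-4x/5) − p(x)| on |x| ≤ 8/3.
16384*exp(32/15)/10125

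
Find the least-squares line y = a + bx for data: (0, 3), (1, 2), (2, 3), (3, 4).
a = 12/5, b = 2/5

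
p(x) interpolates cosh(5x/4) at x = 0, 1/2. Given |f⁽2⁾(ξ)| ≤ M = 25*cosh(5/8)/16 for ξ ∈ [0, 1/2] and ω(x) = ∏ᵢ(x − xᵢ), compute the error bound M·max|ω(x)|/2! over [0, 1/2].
25*cosh(5/8)/512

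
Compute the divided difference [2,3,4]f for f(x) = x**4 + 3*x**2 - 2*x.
58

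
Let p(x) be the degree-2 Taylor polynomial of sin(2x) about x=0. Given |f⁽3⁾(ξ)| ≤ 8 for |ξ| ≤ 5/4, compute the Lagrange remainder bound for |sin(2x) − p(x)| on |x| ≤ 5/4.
125/48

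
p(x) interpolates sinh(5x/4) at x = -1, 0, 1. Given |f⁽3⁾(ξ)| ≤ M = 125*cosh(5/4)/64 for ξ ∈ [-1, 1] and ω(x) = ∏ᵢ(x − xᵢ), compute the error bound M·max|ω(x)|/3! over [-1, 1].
125*sqrt(3)*cosh(5/4)/1728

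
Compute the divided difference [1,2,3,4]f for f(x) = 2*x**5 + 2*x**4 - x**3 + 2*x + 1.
149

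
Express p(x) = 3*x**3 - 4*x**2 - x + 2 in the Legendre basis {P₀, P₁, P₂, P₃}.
(2/3)P₀ + (4/5)P₁ + (-8/3)P₂ + (6/5)P₃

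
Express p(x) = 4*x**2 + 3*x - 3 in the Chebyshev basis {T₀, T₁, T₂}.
-T₀ + (3)T₁ + (2)T₂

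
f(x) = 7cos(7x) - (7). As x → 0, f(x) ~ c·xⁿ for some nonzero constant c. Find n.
2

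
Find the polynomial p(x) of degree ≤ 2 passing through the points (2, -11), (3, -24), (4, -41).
-2*x**2 - 3*x + 3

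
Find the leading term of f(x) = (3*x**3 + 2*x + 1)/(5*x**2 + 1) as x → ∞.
3*x/5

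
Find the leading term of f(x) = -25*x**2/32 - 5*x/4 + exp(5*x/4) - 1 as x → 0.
125*x**3/384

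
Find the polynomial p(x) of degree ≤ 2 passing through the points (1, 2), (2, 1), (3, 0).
3 - x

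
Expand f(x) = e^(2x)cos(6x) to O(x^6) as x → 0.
1 + 2*x - 16*x**2 - 104*x**3/3 + 56*x**4/3 + 1264*x**5/15 + O(x**6)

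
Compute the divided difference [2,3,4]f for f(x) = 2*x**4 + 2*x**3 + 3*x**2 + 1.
131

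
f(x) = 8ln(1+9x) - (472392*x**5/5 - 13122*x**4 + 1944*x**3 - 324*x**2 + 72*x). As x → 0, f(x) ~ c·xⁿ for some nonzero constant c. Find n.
6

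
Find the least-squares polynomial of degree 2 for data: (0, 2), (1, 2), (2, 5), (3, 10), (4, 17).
66/35 + (-27/35)x + (8/7)x²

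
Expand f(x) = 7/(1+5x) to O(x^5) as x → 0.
7 - 35*x + 175*x**2 - 875*x**3 + 4375*x**4 + O(x**5)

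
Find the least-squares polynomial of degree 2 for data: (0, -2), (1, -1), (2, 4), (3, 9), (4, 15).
-83/35 + (54/35)x + (5/7)x²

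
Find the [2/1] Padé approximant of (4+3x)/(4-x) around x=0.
(3*x/4 + 1)/(1 - x/4)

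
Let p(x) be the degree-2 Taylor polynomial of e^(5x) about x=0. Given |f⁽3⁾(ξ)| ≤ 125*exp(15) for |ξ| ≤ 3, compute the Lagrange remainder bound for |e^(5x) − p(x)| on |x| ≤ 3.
1125*exp(15)/2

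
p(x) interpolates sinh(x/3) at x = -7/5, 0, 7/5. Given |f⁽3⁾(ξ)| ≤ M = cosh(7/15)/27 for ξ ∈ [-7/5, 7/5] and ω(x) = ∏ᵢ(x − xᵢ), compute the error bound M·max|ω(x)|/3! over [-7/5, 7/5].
343*sqrt(3)*cosh(7/15)/91125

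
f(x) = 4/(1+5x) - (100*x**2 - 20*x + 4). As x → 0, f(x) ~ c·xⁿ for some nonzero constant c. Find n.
3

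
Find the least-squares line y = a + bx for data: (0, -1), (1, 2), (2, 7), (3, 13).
a = -9/5, b = 47/10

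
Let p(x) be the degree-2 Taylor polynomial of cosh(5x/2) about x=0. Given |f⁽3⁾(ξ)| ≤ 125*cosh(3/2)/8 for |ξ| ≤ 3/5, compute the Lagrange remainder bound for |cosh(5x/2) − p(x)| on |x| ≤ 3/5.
9*cosh(3/2)/16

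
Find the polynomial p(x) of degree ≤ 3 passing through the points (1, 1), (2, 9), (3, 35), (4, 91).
2*x**3 - 3*x**2 + 3*x - 1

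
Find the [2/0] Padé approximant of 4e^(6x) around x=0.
72*x**2 + 24*x + 4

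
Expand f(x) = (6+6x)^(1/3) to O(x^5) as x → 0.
6**(1/3) + 6**(1/3)*x/3 - 6**(1/3)*x**2/9 + 5*6**(1/3)*x**3/81 - 10*6**(1/3)*x**4/243 + O(x**5)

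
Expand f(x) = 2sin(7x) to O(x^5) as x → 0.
14*x - 343*x**3/3 + O(x**5)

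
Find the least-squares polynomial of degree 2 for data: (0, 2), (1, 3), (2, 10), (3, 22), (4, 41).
72/35 + (-141/70)x + (41/14)x²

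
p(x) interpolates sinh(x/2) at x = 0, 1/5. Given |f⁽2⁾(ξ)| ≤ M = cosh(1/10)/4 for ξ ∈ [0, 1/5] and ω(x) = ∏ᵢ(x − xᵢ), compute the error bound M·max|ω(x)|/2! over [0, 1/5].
cosh(1/10)/800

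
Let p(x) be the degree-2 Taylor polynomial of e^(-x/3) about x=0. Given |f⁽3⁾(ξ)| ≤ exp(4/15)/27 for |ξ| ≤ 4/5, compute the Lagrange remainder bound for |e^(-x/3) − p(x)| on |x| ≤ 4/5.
32*exp(4/15)/10125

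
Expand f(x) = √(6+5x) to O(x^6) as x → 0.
sqrt(6) + 5*sqrt(6)*x/12 - 25*sqrt(6)*x**2/288 + 125*sqrt(6)*x**3/3456 - 3125*sqrt(6)*x**4/165888 + 21875*sqrt(6)*x**5/1990656 + O(x**6)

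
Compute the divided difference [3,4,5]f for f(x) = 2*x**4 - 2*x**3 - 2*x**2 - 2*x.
168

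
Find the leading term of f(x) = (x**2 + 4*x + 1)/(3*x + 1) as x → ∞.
x/3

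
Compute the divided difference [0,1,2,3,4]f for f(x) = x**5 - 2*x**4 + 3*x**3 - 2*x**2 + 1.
8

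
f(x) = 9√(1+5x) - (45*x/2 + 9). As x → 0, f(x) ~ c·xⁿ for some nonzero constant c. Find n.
2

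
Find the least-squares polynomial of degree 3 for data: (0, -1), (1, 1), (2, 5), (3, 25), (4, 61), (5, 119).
-40/63 + (-335/378)x + (43/126)x² + (25/27)x³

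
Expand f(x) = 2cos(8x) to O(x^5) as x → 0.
2 - 64*x**2 + 1024*x**4/3 + O(x**5)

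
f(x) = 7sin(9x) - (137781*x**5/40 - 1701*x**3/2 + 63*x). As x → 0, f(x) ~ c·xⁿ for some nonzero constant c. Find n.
7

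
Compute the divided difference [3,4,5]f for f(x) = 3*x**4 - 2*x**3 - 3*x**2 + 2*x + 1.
264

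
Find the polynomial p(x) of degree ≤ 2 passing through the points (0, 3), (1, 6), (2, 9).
3*x + 3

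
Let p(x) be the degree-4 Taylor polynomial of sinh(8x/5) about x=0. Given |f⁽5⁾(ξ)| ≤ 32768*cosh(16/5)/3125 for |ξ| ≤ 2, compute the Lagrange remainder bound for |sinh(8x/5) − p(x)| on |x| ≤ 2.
131072*cosh(16/5)/46875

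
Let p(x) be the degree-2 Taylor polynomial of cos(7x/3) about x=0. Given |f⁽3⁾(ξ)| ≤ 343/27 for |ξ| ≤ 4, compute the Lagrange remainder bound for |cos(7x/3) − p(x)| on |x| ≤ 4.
10976/81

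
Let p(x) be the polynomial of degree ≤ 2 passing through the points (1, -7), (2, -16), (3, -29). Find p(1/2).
-4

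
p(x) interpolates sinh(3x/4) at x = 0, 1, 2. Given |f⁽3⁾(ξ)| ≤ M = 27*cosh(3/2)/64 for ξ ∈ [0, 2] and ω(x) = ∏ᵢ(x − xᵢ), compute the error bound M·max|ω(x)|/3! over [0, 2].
sqrt(3)*cosh(3/2)/64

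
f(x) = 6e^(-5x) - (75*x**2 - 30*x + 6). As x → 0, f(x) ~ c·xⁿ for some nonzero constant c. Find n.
3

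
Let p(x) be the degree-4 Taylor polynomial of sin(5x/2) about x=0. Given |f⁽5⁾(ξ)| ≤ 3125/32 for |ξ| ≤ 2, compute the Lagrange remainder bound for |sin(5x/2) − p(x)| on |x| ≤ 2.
625/24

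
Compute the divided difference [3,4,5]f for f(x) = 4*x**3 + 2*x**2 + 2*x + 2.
50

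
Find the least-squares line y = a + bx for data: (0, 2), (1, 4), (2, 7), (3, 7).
a = 23/10, b = 9/5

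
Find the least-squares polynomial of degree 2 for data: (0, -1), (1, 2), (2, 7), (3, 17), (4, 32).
-23/35 + (-13/70)x + (29/14)x²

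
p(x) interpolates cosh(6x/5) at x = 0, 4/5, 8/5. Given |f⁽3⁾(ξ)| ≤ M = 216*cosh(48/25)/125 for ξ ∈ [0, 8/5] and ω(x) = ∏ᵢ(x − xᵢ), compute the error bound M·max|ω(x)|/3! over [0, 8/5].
512*sqrt(3)*cosh(48/25)/15625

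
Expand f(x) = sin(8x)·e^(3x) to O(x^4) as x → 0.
8*x + 24*x**2 - 148*x**3/3 + O(x**4)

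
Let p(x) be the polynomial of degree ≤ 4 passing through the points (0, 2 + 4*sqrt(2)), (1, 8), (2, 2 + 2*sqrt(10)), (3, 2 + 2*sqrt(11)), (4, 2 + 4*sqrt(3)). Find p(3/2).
-5*sqrt(11)/16 - 5*sqrt(2)/32 + 3*sqrt(3)/32 + 45*sqrt(10)/32 + 77/16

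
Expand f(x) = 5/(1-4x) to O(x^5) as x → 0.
5 + 20*x + 80*x**2 + 320*x**3 + 1280*x**4 + O(x**5)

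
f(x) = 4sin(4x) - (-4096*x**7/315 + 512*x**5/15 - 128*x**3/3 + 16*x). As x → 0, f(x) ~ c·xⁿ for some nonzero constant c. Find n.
9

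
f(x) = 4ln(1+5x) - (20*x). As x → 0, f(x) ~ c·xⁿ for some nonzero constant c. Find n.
2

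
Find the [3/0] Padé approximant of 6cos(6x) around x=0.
6 - 108*x**2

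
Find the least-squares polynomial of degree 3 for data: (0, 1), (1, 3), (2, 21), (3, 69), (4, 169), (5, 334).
61/63 + (215/378)x + (-299/252)x² + (311/108)x³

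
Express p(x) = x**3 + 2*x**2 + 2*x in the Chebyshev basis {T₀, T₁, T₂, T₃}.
T₀ + (11/4)T₁ + T₂ + (1/4)T₃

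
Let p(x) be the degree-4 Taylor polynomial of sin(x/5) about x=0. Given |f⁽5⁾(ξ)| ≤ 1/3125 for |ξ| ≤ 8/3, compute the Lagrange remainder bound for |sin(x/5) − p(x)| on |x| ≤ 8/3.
4096/11390625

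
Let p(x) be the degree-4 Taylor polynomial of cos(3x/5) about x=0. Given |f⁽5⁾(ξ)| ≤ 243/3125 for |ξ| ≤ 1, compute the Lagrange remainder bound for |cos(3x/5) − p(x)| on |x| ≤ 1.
81/125000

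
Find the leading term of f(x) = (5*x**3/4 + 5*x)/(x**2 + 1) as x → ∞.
5*x/4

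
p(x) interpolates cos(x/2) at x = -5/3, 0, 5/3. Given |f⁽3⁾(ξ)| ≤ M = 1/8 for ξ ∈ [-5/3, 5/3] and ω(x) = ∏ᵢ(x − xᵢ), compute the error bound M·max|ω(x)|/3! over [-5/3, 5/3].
125*sqrt(3)/5832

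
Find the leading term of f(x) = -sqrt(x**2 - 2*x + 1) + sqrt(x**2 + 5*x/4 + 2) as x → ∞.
13/8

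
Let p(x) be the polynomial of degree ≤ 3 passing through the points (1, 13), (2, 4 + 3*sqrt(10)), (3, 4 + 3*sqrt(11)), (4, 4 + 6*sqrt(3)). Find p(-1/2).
-567*sqrt(10)/16 - 105*sqrt(3)/8 + 1009/16 + 405*sqrt(11)/16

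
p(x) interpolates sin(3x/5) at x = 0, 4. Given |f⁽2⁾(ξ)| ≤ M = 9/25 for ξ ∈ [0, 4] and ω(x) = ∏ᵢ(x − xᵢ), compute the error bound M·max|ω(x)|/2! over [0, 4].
18/25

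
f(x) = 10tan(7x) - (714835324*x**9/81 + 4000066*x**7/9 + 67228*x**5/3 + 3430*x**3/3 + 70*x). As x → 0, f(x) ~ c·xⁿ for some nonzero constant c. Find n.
11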